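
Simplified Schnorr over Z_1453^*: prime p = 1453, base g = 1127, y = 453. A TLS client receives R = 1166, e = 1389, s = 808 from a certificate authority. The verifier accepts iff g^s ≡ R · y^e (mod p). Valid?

yes

g^s mod p:
Squares mod 1453: 1127^1≡1127, 1127^2≡207, 1127^4≡712, 1127^8≡1300, 1127^16≡161, 1127^32≡1220, 1127^64≡528, 1127^128≡1261, 1127^256≡539, 1127^512≡1374
808 = 512 + 256 + 32 + 8, so 1127^808 ≡ 1374·539·1220·1300 ≡ 826 (mod 1453)
R · y^e mod p:
Squares mod 1453: 453^1≡453, 453^2≡336, 453^4≡1015, 453^8≡48, 453^16≡851, 453^32≡607, 453^64≡840, 453^128≡895, 453^256≡422, 453^512≡818, 453^1024≡744
1389 = 1024 + 256 + 64 + 32 + 8 + 4 + 1, so 453^1389 ≡ 744·422·840·607·48·1015·453 ≡ 68 (mod 1453)
1166·68 = 79288 ≡ 826 (mod 1453)
826 ≡ 826 (mod 1453); signature holds.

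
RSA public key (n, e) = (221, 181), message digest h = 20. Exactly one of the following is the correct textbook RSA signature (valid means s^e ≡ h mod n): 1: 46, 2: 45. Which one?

Candidate 1: 46^2 = 2116 ≡ 127; 46^4 ≡ 127^2 = 16129 ≡ 217; 46^8 ≡ 217^2 = 47089 ≡ 16; 46^16 ≡ 16^2 = 256 ≡ 35; 46^32 ≡ 35^2 = 1225 ≡ 120; 46^64 ≡ 120^2 = 14400 ≡ 35; 46^128 ≡ 35^2 = 1225 ≡ 120; 181 = 128 + 32 + 16 + 4 + 1, so 46^181 ≡ 120·120·35·217·46 ≡ 20 (mod 221)
  → matches h = 20
Candidate 2: 45^2 = 2025 ≡ 36; 45^4 ≡ 36^2 = 1296 ≡ 191; 45^8 ≡ 191^2 = 36481 ≡ 16; 45^16 ≡ 16^2 = 256 ≡ 35; 45^32 ≡ 35^2 = 1225 ≡ 120; 45^64 ≡ 120^2 = 14400 ≡ 35; 45^128 ≡ 35^2 = 1225 ≡ 120; 181 = 128 + 32 + 16 + 4 + 1, so 45^181 ≡ 120·120·35·191·45 ≡ 214 (mod 221)

1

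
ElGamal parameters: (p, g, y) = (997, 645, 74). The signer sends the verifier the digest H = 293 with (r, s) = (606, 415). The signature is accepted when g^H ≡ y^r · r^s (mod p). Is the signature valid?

Left side g^H mod p:
645^2 = 416025 ≡ 276
645^4 ≡ 276^2 = 76176 ≡ 404
645^8 ≡ 404^2 = 163216 ≡ 705
645^16 ≡ 705^2 = 497025 ≡ 519
645^32 ≡ 519^2 = 269361 ≡ 171
645^64 ≡ 171^2 = 29241 ≡ 328
645^128 ≡ 328^2 = 107584 ≡ 905
645^256 ≡ 905^2 = 819025 ≡ 488
293 = 256 + 32 + 4 + 1, so 645^293 ≡ 488·171·404·645 ≡ 770 (mod 997)
Right side y^r · r^s mod p:
74^2 = 5476 ≡ 491
74^4 ≡ 491^2 = 241081 ≡ 804
74^8 ≡ 804^2 = 646416 ≡ 360
74^16 ≡ 360^2 = 129600 ≡ 987
74^32 ≡ 987^2 = 974169 ≡ 100
74^64 ≡ 100^2 = 10000 ≡ 30
74^128 ≡ 30^2 = 900
74^256 ≡ 900^2 = 810000 ≡ 436
74^512 ≡ 436^2 = 190096 ≡ 666
606 = 512 + 64 + 16 + 8 + 4 + 2, so 74^606 ≡ 666·30·987·360·804·491 ≡ 796 (mod 997)
606^2 = 367236 ≡ 340
606^4 ≡ 340^2 = 115600 ≡ 945
606^8 ≡ 945^2 = 893025 ≡ 710
606^16 ≡ 710^2 = 504100 ≡ 615
606^32 ≡ 615^2 = 378225 ≡ 362
606^64 ≡ 362^2 = 131044 ≡ 437
606^128 ≡ 437^2 = 190969 ≡ 542
606^256 ≡ 542^2 = 293764 ≡ 646
415 = 256 + 128 + 16 + 8 + 4 + 2 + 1, so 606^415 ≡ 646·542·615·710·945·340·606 ≡ 252 (mod 997)
796·252 = 200592 ≡ 195 (mod 997)
770 ≠ 195, so verification fails.

invalid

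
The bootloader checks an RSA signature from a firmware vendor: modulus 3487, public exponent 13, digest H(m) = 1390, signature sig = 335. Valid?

sig^2 ≡ 335^2 = 112225 ≡ 641
sig^4 ≡ 641^2 = 410881 ≡ 2902
sig^8 ≡ 2902^2 = 8421604 ≡ 499
13 = 8 + 4 + 1, so sig^13 ≡ 499·2902·335 ≡ 1390 (mod 3487)
Since 1390 equals the digest 1390, verification succeeds.

yes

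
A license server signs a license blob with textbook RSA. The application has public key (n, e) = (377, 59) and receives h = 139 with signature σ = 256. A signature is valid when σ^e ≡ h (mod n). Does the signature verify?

σ^2 ≡ 256^2 = 65536 ≡ 315
σ^4 ≡ 315^2 = 99225 ≡ 74
σ^8 ≡ 74^2 = 5476 ≡ 198
σ^16 ≡ 198^2 = 39204 ≡ 373
σ^32 ≡ 373^2 = 139129 ≡ 16
59 = 32 + 16 + 8 + 2 + 1, so σ^59 ≡ 16·373·198·315·256 ≡ 107 (mod 377)
σ^59 mod 377 = 107, but h = 139.

does not verify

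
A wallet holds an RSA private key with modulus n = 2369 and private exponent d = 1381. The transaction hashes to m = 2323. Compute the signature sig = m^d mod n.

Squares mod 2369: m^1≡2323, m^2≡2116, m^4≡46, m^8≡2116, m^16≡46, m^32≡2116, m^64≡46, m^128≡2116, m^256≡46, m^512≡2116, m^1024≡46
1381 = 1024 + 256 + 64 + 32 + 4 + 1, so m^1381 ≡ 46·46·46·2116·46·2323 ≡ 2323 (mod 2369)

2323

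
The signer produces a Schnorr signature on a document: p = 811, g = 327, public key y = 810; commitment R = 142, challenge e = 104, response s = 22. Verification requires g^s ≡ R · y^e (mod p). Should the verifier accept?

reject

g^s mod p:
327^2 = 106929 ≡ 688
327^4 ≡ 688^2 = 473344 ≡ 531
327^8 ≡ 531^2 = 281961 ≡ 544
327^16 ≡ 544^2 = 295936 ≡ 732
22 = 16 + 4 + 2, so 327^22 ≡ 732·531·688 ≡ 145 (mod 811)
R · y^e mod p:
810^2 = 656100 ≡ 1
810^4 ≡ 1^2 = 1
810^8 ≡ 1^2 = 1
810^16 ≡ 1^2 = 1
810^32 ≡ 1^2 = 1
810^64 ≡ 1^2 = 1
104 = 64 + 32 + 8, so 810^104 ≡ 1·1·1 ≡ 1 (mod 811)
142·1 = 142 ≡ 142 (mod 811)
145 ≠ 142; the check fails.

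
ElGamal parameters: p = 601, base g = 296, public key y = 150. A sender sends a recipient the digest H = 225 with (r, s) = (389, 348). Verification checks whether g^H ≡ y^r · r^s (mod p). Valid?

Left side g^H mod p:
296^2 = 87616 ≡ 471
296^4 ≡ 471^2 = 221841 ≡ 72
296^8 ≡ 72^2 = 5184 ≡ 376
296^16 ≡ 376^2 = 141376 ≡ 141
296^32 ≡ 141^2 = 19881 ≡ 48
296^64 ≡ 48^2 = 2304 ≡ 501
296^128 ≡ 501^2 = 251001 ≡ 384
225 = 128 + 64 + 32 + 1, so 296^225 ≡ 384·501·48·296 ≡ 600 (mod 601)
Right side y^r · r^s mod p:
150^2 = 22500 ≡ 263
150^4 ≡ 263^2 = 69169 ≡ 54
150^8 ≡ 54^2 = 2916 ≡ 512
150^16 ≡ 512^2 = 262144 ≡ 108
150^32 ≡ 108^2 = 11664 ≡ 245
150^64 ≡ 245^2 = 60025 ≡ 526
150^128 ≡ 526^2 = 276676 ≡ 216
150^256 ≡ 216^2 = 46656 ≡ 379
389 = 256 + 128 + 4 + 1, so 150^389 ≡ 379·216·54·150 ≡ 75 (mod 601)
389^2 = 151321 ≡ 470
389^4 ≡ 470^2 = 220900 ≡ 333
389^8 ≡ 333^2 = 110889 ≡ 305
389^16 ≡ 305^2 = 93025 ≡ 471
389^32 ≡ 471^2 = 221841 ≡ 72
389^64 ≡ 72^2 = 5184 ≡ 376
389^128 ≡ 376^2 = 141376 ≡ 141
389^256 ≡ 141^2 = 19881 ≡ 48
348 = 256 + 64 + 16 + 8 + 4, so 389^348 ≡ 48·376·471·305·333 ≡ 345 (mod 601)
75·345 = 25875 ≡ 32 (mod 601)
600 ≠ 32, so verification fails.

no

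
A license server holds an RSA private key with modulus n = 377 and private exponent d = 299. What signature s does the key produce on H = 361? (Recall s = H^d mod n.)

238

H^299 mod 377 = 238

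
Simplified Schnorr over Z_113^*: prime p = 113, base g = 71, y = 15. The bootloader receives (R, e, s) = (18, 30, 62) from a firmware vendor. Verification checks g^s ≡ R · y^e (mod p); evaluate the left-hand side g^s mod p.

71^62 mod 113 = 95

95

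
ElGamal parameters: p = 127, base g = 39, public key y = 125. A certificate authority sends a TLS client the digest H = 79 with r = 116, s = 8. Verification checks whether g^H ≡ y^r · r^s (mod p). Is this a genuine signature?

forged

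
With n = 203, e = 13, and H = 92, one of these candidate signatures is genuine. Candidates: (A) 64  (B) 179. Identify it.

Candidate A: 64^13 mod 203 = 92
  → matches H = 92
Candidate B: 179^13 mod 203 = 151

A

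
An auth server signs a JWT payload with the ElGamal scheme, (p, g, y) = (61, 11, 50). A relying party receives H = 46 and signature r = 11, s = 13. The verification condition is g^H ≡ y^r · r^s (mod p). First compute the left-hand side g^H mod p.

11^2 = 121 ≡ 60
11^4 ≡ 60^2 = 3600 ≡ 1
11^8 ≡ 1^2 = 1
11^16 ≡ 1^2 = 1
11^32 ≡ 1^2 = 1
46 = 32 + 8 + 4 + 2, so 11^46 ≡ 1·1·1·60 ≡ 60 (mod 61)

60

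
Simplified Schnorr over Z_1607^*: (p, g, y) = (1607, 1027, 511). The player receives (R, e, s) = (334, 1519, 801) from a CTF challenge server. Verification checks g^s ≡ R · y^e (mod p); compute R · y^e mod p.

511^2 = 261121 ≡ 787
511^4 ≡ 787^2 = 619369 ≡ 674
511^8 ≡ 674^2 = 454276 ≡ 1102
511^16 ≡ 1102^2 = 1214404 ≡ 1119
511^32 ≡ 1119^2 = 1252161 ≡ 308
511^64 ≡ 308^2 = 94864 ≡ 51
511^128 ≡ 51^2 = 2601 ≡ 994
511^256 ≡ 994^2 = 988036 ≡ 1338
511^512 ≡ 1338^2 = 1790244 ≡ 46
511^1024 ≡ 46^2 = 2116 ≡ 509
1519 = 1024 + 256 + 128 + 64 + 32 + 8 + 4 + 2 + 1, so 511^1519 ≡ 509·1338·994·51·308·1102·674·787·511 ≡ 593 (mod 1607)
R · y^e ≡ 334·593 = 198062 ≡ 401 (mod 1607)

401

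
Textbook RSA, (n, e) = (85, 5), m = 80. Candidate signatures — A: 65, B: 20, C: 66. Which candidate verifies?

A

Candidate A: Squares mod 85: 65^1≡65, 65^2≡60, 65^4≡30; 5 = 4 + 1, so 65^5 ≡ 30·65 ≡ 80 (mod 85)
  → matches m = 80
Candidate B: Squares mod 85: 20^1≡20, 20^2≡60, 20^4≡30; 5 = 4 + 1, so 20^5 ≡ 30·20 ≡ 5 (mod 85)
Candidate C: Squares mod 85: 66^1≡66, 66^2≡21, 66^4≡16; 5 = 4 + 1, so 66^5 ≡ 16·66 ≡ 36 (mod 85)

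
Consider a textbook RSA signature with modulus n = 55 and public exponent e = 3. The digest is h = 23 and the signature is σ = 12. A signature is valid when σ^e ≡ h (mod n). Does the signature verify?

Squares mod 55: σ^1≡12, σ^2≡34
3 = 2 + 1, so σ^3 ≡ 34·12 ≡ 23 (mod 55)
σ^3 mod 55 = 23 matches h.

verifies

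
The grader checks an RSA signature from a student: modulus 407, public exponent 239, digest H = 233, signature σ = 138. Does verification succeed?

σ^2 ≡ 138^2 = 19044 ≡ 322
σ^4 ≡ 322^2 = 103684 ≡ 306
σ^8 ≡ 306^2 = 93636 ≡ 26
σ^16 ≡ 26^2 = 676 ≡ 269
σ^32 ≡ 269^2 = 72361 ≡ 322
σ^64 ≡ 322^2 = 103684 ≡ 306
σ^128 ≡ 306^2 = 93636 ≡ 26
239 = 128 + 64 + 32 + 8 + 4 + 2 + 1, so σ^239 ≡ 26·306·322·26·306·322·138 ≡ 233 (mod 407)
σ^239 mod 407 = 233 matches H.

passes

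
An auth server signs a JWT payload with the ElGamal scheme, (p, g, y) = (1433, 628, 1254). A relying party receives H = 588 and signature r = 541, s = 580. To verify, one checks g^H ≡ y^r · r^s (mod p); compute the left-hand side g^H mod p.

944

628^2 = 394384 ≡ 309
628^4 ≡ 309^2 = 95481 ≡ 903
628^8 ≡ 903^2 = 815409 ≡ 32
628^16 ≡ 32^2 = 1024
628^32 ≡ 1024^2 = 1048576 ≡ 1053
628^64 ≡ 1053^2 = 1108809 ≡ 1100
628^128 ≡ 1100^2 = 1210000 ≡ 548
628^256 ≡ 548^2 = 300304 ≡ 807
628^512 ≡ 807^2 = 651249 ≡ 667
588 = 512 + 64 + 8 + 4, so 628^588 ≡ 667·1100·32·903 ≡ 944 (mod 1433)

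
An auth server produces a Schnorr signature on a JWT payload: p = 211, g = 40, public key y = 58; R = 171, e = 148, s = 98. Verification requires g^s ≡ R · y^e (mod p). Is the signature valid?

g^s mod p:
40^2 = 1600 ≡ 123
40^4 ≡ 123^2 = 15129 ≡ 148
40^8 ≡ 148^2 = 21904 ≡ 171
40^16 ≡ 171^2 = 29241 ≡ 123
40^32 ≡ 123^2 = 15129 ≡ 148
40^64 ≡ 148^2 = 21904 ≡ 171
98 = 64 + 32 + 2, so 40^98 ≡ 171·148·123 ≡ 1 (mod 211)
R · y^e mod p:
58^2 = 3364 ≡ 199
58^4 ≡ 199^2 = 39601 ≡ 144
58^8 ≡ 144^2 = 20736 ≡ 58
58^16 ≡ 58^2 = 3364 ≡ 199
58^32 ≡ 199^2 = 39601 ≡ 144
58^64 ≡ 144^2 = 20736 ≡ 58
58^128 ≡ 58^2 = 3364 ≡ 199
148 = 128 + 16 + 4, so 58^148 ≡ 199·199·144 ≡ 58 (mod 211)
171·58 = 9918 ≡ 1 (mod 211)
1 ≡ 1 (mod 211); signature holds.

valid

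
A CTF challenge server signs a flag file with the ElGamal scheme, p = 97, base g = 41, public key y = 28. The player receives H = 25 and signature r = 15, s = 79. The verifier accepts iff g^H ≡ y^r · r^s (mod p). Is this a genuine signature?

Left side g^H mod p:
41^2 = 1681 ≡ 32
41^4 ≡ 32^2 = 1024 ≡ 54
41^8 ≡ 54^2 = 2916 ≡ 6
41^16 ≡ 6^2 = 36
25 = 16 + 8 + 1, so 41^25 ≡ 36·6·41 ≡ 29 (mod 97)
Right side y^r · r^s mod p:
28^2 = 784 ≡ 8
28^4 ≡ 8^2 = 64
28^8 ≡ 64^2 = 4096 ≡ 22
15 = 8 + 4 + 2 + 1, so 28^15 ≡ 22·64·8·28 ≡ 45 (mod 97)
15^2 = 225 ≡ 31
15^4 ≡ 31^2 = 961 ≡ 88
15^8 ≡ 88^2 = 7744 ≡ 81
15^16 ≡ 81^2 = 6561 ≡ 62
15^32 ≡ 62^2 = 3844 ≡ 61
15^64 ≡ 61^2 = 3721 ≡ 35
79 = 64 + 8 + 4 + 2 + 1, so 15^79 ≡ 35·81·88·31·15 ≡ 80 (mod 97)
45·80 = 3600 ≡ 11 (mod 97)
29 ≠ 11, so verification fails.

forged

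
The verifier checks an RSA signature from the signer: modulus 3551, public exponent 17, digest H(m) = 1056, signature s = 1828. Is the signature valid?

Squares mod 3551: s^1≡1828, s^2≡93, s^4≡1547, s^8≡3386, s^16≡2368
17 = 16 + 1, so s^17 ≡ 2368·1828 ≡ 35 (mod 3551)
35 ≠ 1056, so verification fails.

invalid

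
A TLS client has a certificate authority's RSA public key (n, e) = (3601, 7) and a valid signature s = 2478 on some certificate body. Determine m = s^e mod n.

s^7 mod 3601 = 1981

1981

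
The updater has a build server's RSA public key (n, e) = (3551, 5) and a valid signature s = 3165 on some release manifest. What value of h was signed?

3242

s^2 ≡ 3165^2 = 10017225 ≡ 3405
s^4 ≡ 3405^2 = 11594025 ≡ 10
5 = 4 + 1, so s^5 ≡ 10·3165 ≡ 3242 (mod 3551)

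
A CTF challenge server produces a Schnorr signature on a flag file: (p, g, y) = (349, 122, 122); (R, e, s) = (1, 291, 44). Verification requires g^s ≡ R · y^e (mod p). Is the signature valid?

invalid

g^s mod p:
122^2 = 14884 ≡ 226
122^4 ≡ 226^2 = 51076 ≡ 122
122^8 ≡ 122^2 = 14884 ≡ 226
122^16 ≡ 226^2 = 51076 ≡ 122
122^32 ≡ 122^2 = 14884 ≡ 226
44 = 32 + 8 + 4, so 122^44 ≡ 226·226·122 ≡ 226 (mod 349)
R · y^e mod p:
122^2 = 14884 ≡ 226
122^4 ≡ 226^2 = 51076 ≡ 122
122^8 ≡ 122^2 = 14884 ≡ 226
122^16 ≡ 226^2 = 51076 ≡ 122
122^32 ≡ 122^2 = 14884 ≡ 226
122^64 ≡ 226^2 = 51076 ≡ 122
122^128 ≡ 122^2 = 14884 ≡ 226
122^256 ≡ 226^2 = 51076 ≡ 122
291 = 256 + 32 + 2 + 1, so 122^291 ≡ 122·226·226·122 ≡ 1 (mod 349)
1·1 = 1 ≡ 1 (mod 349)
226 ≠ 1; the check fails.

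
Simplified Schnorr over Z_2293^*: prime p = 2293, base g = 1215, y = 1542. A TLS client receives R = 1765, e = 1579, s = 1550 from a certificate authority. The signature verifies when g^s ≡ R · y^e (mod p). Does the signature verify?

verifies

g^s mod p:
1215^2 = 1476225 ≡ 1826
1215^4 ≡ 1826^2 = 3334276 ≡ 254
1215^8 ≡ 254^2 = 64516 ≡ 312
1215^16 ≡ 312^2 = 97344 ≡ 1038
1215^32 ≡ 1038^2 = 1077444 ≡ 2027
1215^64 ≡ 2027^2 = 4108729 ≡ 1966
1215^128 ≡ 1966^2 = 3865156 ≡ 1451
1215^256 ≡ 1451^2 = 2105401 ≡ 427
1215^512 ≡ 427^2 = 182329 ≡ 1182
1215^1024 ≡ 1182^2 = 1397124 ≡ 687
1550 = 1024 + 512 + 8 + 4 + 2, so 1215^1550 ≡ 687·1182·312·254·1826 ≡ 1737 (mod 2293)
R · y^e mod p:
1542^2 = 2377764 ≡ 2216
1542^4 ≡ 2216^2 = 4910656 ≡ 1343
1542^8 ≡ 1343^2 = 1803649 ≡ 1351
1542^16 ≡ 1351^2 = 1825201 ≡ 2266
1542^32 ≡ 2266^2 = 5134756 ≡ 729
1542^64 ≡ 729^2 = 531441 ≡ 1758
1542^128 ≡ 1758^2 = 3090564 ≡ 1893
1542^256 ≡ 1893^2 = 3583449 ≡ 1783
1542^512 ≡ 1783^2 = 3179089 ≡ 991
1542^1024 ≡ 991^2 = 982081 ≡ 677
1579 = 1024 + 512 + 32 + 8 + 2 + 1, so 1542^1579 ≡ 677·991·729·1351·2216·1542 ≡ 1964 (mod 2293)
1765·1964 = 3466460 ≡ 1737 (mod 2293)
1737 ≡ 1737 (mod 2293); signature holds.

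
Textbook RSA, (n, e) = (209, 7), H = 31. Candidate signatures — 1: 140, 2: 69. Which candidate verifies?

Candidate 1: 140^2 = 19600 ≡ 163; 140^4 ≡ 163^2 = 26569 ≡ 26; 7 = 4 + 2 + 1, so 140^7 ≡ 26·163·140 ≡ 178 (mod 209)
Candidate 2: 69^2 = 4761 ≡ 163; 69^4 ≡ 163^2 = 26569 ≡ 26; 7 = 4 + 2 + 1, so 69^7 ≡ 26·163·69 ≡ 31 (mod 209)
  → matches H = 31

2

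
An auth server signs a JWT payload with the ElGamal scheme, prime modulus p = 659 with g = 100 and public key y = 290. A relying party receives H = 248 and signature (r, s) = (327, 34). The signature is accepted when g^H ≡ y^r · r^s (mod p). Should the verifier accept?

Left side g^H mod p:
100^248 mod 659 = 285
Right side y^r · r^s mod p:
290^327 mod 659 = 625
327^34 mod 659 = 11
625·11 = 6875 ≡ 285 (mod 659)
285 ≡ 285 (mod 659), so the signature is genuine.

accept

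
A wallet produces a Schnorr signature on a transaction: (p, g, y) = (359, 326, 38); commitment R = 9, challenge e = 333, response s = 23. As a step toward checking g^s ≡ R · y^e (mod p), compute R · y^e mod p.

38^2 = 1444 ≡ 8
38^4 ≡ 8^2 = 64
38^8 ≡ 64^2 = 4096 ≡ 147
38^16 ≡ 147^2 = 21609 ≡ 69
38^32 ≡ 69^2 = 4761 ≡ 94
38^64 ≡ 94^2 = 8836 ≡ 220
38^128 ≡ 220^2 = 48400 ≡ 294
38^256 ≡ 294^2 = 86436 ≡ 276
333 = 256 + 64 + 8 + 4 + 1, so 38^333 ≡ 276·220·147·64·38 ≡ 291 (mod 359)
R · y^e ≡ 9·291 = 2619 ≡ 106 (mod 359)

106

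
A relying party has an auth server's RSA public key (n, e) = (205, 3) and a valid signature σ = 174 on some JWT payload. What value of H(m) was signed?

Squares mod 205: σ^1≡174, σ^2≡141
3 = 2 + 1, so σ^3 ≡ 141·174 ≡ 139 (mod 205)

139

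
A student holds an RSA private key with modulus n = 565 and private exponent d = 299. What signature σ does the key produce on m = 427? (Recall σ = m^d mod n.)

463

m^2 ≡ 427^2 = 182329 ≡ 399
m^4 ≡ 399^2 = 159201 ≡ 436
m^8 ≡ 436^2 = 190096 ≡ 256
m^16 ≡ 256^2 = 65536 ≡ 561
m^32 ≡ 561^2 = 314721 ≡ 16
m^64 ≡ 16^2 = 256
m^128 ≡ 256^2 = 65536 ≡ 561
m^256 ≡ 561^2 = 314721 ≡ 16
299 = 256 + 32 + 8 + 2 + 1, so m^299 ≡ 16·16·256·399·427 ≡ 463 (mod 565)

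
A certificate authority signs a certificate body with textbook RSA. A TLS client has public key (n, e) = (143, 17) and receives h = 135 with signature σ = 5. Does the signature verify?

verifies

σ^2 ≡ 5^2 = 25
σ^4 ≡ 25^2 = 625 ≡ 53
σ^8 ≡ 53^2 = 2809 ≡ 92
σ^16 ≡ 92^2 = 8464 ≡ 27
17 = 16 + 1, so σ^17 ≡ 27·5 ≡ 135 (mod 143)
Since 135 equals the digest 135, verification succeeds.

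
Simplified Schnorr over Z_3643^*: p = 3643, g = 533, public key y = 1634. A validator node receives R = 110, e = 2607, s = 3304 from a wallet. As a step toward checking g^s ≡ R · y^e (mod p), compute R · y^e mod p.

763

1634^2 = 2669956 ≡ 3280
1634^4 ≡ 3280^2 = 10758400 ≡ 621
1634^8 ≡ 621^2 = 385641 ≡ 3126
1634^16 ≡ 3126^2 = 9771876 ≡ 1350
1634^32 ≡ 1350^2 = 1822500 ≡ 1000
1634^64 ≡ 1000^2 = 1000000 ≡ 1818
1634^128 ≡ 1818^2 = 3305124 ≡ 923
1634^256 ≡ 923^2 = 851929 ≡ 3110
1634^512 ≡ 3110^2 = 9672100 ≡ 3578
1634^1024 ≡ 3578^2 = 12802084 ≡ 582
1634^2048 ≡ 582^2 = 338724 ≡ 3568
2607 = 2048 + 512 + 32 + 8 + 4 + 2 + 1, so 1634^2607 ≡ 3568·3578·1000·3126·621·3280·1634 ≡ 305 (mod 3643)
R · y^e ≡ 110·305 = 33550 ≡ 763 (mod 3643)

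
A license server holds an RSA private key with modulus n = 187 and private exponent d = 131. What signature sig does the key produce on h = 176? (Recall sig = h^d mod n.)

165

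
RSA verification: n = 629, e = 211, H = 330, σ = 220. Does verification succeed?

fails

Squares mod 629: σ^1≡220, σ^2≡596, σ^4≡460, σ^8≡256, σ^16≡120, σ^32≡562, σ^64≡86, σ^128≡477
211 = 128 + 64 + 16 + 2 + 1, so σ^211 ≡ 477·86·120·596·220 ≡ 237 (mod 629)
237 ≠ 330, so verification fails.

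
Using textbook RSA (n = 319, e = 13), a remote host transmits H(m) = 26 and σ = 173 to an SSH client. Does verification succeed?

fails

σ^13 mod 319 = 28
28 ≠ 26, so verification fails.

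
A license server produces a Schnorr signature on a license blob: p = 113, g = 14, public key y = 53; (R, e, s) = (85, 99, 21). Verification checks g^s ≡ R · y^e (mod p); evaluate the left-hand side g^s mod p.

15

14^2 = 196 ≡ 83
14^4 ≡ 83^2 = 6889 ≡ 109
14^8 ≡ 109^2 = 11881 ≡ 16
14^16 ≡ 16^2 = 256 ≡ 30
21 = 16 + 4 + 1, so 14^21 ≡ 30·109·14 ≡ 15 (mod 113)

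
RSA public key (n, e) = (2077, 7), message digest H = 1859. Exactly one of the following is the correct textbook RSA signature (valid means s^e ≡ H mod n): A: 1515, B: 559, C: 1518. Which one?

C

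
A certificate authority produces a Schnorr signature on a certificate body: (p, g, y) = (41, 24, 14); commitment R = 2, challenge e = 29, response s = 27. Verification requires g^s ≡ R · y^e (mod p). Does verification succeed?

g^s mod p:
24^2 = 576 ≡ 2
24^4 ≡ 2^2 = 4
24^8 ≡ 4^2 = 16
24^16 ≡ 16^2 = 256 ≡ 10
27 = 16 + 8 + 2 + 1, so 24^27 ≡ 10·16·2·24 ≡ 13 (mod 41)
R · y^e mod p:
14^2 = 196 ≡ 32
14^4 ≡ 32^2 = 1024 ≡ 40
14^8 ≡ 40^2 = 1600 ≡ 1
14^16 ≡ 1^2 = 1
29 = 16 + 8 + 4 + 1, so 14^29 ≡ 1·1·40·14 ≡ 27 (mod 41)
2·27 = 54 ≡ 13 (mod 41)
13 ≡ 13 (mod 41); signature holds.

passes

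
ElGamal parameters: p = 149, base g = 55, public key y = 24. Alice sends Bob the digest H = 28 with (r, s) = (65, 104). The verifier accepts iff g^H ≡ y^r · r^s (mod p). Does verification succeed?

Left side g^H mod p:
55^2 = 3025 ≡ 45
55^4 ≡ 45^2 = 2025 ≡ 88
55^8 ≡ 88^2 = 7744 ≡ 145
55^16 ≡ 145^2 = 21025 ≡ 16
28 = 16 + 8 + 4, so 55^28 ≡ 16·145·88 ≡ 30 (mod 149)
Right side y^r · r^s mod p:
24^2 = 576 ≡ 129
24^4 ≡ 129^2 = 16641 ≡ 102
24^8 ≡ 102^2 = 10404 ≡ 123
24^16 ≡ 123^2 = 15129 ≡ 80
24^32 ≡ 80^2 = 6400 ≡ 142
24^64 ≡ 142^2 = 20164 ≡ 49
65 = 64 + 1, so 24^65 ≡ 49·24 ≡ 133 (mod 149)
65^2 = 4225 ≡ 53
65^4 ≡ 53^2 = 2809 ≡ 127
65^8 ≡ 127^2 = 16129 ≡ 37
65^16 ≡ 37^2 = 1369 ≡ 28
65^32 ≡ 28^2 = 784 ≡ 39
65^64 ≡ 39^2 = 1521 ≡ 31
104 = 64 + 32 + 8, so 65^104 ≡ 31·39·37 ≡ 33 (mod 149)
133·33 = 4389 ≡ 68 (mod 149)
30 ≠ 68, so verification fails.

fails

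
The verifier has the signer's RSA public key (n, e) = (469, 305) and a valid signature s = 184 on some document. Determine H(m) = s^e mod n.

221

s^2 ≡ 184^2 = 33856 ≡ 88
s^4 ≡ 88^2 = 7744 ≡ 240
s^8 ≡ 240^2 = 57600 ≡ 382
s^16 ≡ 382^2 = 145924 ≡ 65
s^32 ≡ 65^2 = 4225 ≡ 4
s^64 ≡ 4^2 = 16
s^128 ≡ 16^2 = 256
s^256 ≡ 256^2 = 65536 ≡ 345
305 = 256 + 32 + 16 + 1, so s^305 ≡ 345·4·65·184 ≡ 221 (mod 469)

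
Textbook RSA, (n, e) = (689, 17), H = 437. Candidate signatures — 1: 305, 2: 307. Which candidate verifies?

Candidate 1: 305^2 = 93025 ≡ 10; 305^4 ≡ 10^2 = 100; 305^8 ≡ 100^2 = 10000 ≡ 354; 305^16 ≡ 354^2 = 125316 ≡ 607; 17 = 16 + 1, so 305^17 ≡ 607·305 ≡ 483 (mod 689)
Candidate 2: 307^2 = 94249 ≡ 545; 307^4 ≡ 545^2 = 297025 ≡ 66; 307^8 ≡ 66^2 = 4356 ≡ 222; 307^16 ≡ 222^2 = 49284 ≡ 365; 17 = 16 + 1, so 307^17 ≡ 365·307 ≡ 437 (mod 689)
  → matches H = 437

2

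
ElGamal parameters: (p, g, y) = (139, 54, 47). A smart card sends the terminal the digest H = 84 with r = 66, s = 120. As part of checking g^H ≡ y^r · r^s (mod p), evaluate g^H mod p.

52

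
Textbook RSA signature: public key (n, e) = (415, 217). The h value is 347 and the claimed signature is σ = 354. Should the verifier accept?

σ^2 ≡ 354^2 = 125316 ≡ 401
σ^4 ≡ 401^2 = 160801 ≡ 196
σ^8 ≡ 196^2 = 38416 ≡ 236
σ^16 ≡ 236^2 = 55696 ≡ 86
σ^32 ≡ 86^2 = 7396 ≡ 341
σ^64 ≡ 341^2 = 116281 ≡ 81
σ^128 ≡ 81^2 = 6561 ≡ 336
217 = 128 + 64 + 16 + 8 + 1, so σ^217 ≡ 336·81·86·236·354 ≡ 224 (mod 415)
σ^217 mod 415 = 224, but h = 347.

reject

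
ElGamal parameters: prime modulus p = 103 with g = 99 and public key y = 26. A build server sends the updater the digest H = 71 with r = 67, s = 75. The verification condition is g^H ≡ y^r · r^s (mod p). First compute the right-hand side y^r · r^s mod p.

Squares mod 103: 26^1≡26, 26^2≡58, 26^4≡68, 26^8≡92, 26^16≡18, 26^32≡15, 26^64≡19
67 = 64 + 2 + 1, so 26^67 ≡ 19·58·26 ≡ 18 (mod 103)
Squares mod 103: 67^1≡67, 67^2≡60, 67^4≡98, 67^8≡25, 67^16≡7, 67^32≡49, 67^64≡32
75 = 64 + 8 + 2 + 1, so 67^75 ≡ 32·25·60·67 ≡ 31 (mod 103)
y^r · r^s ≡ 18·31 = 558 ≡ 43 (mod 103)

43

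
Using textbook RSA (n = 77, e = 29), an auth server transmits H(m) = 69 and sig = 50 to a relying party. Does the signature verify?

sig^29 mod 77 = 57
The recovered value 57 does not match the digest 69.

does not verify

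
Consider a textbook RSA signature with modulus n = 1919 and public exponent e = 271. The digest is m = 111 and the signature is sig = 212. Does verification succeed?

fails

sig^2 ≡ 212^2 = 44944 ≡ 807
sig^4 ≡ 807^2 = 651249 ≡ 708
sig^8 ≡ 708^2 = 501264 ≡ 405
sig^16 ≡ 405^2 = 164025 ≡ 910
sig^32 ≡ 910^2 = 828100 ≡ 1011
sig^64 ≡ 1011^2 = 1022121 ≡ 1213
sig^128 ≡ 1213^2 = 1471369 ≡ 1415
sig^256 ≡ 1415^2 = 2002225 ≡ 708
271 = 256 + 8 + 4 + 2 + 1, so sig^271 ≡ 708·405·708·807·212 ≡ 1808 (mod 1919)
sig^271 mod 1919 = 1808, but m = 111.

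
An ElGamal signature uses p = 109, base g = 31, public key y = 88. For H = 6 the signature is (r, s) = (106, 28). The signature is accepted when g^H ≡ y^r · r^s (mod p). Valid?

yes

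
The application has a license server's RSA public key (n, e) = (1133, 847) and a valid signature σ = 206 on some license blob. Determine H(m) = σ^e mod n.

σ^2 ≡ 206^2 = 42436 ≡ 515
σ^4 ≡ 515^2 = 265225 ≡ 103
σ^8 ≡ 103^2 = 10609 ≡ 412
σ^16 ≡ 412^2 = 169744 ≡ 927
σ^32 ≡ 927^2 = 859329 ≡ 515
σ^64 ≡ 515^2 = 265225 ≡ 103
σ^128 ≡ 103^2 = 10609 ≡ 412
σ^256 ≡ 412^2 = 169744 ≡ 927
σ^512 ≡ 927^2 = 859329 ≡ 515
847 = 512 + 256 + 64 + 8 + 4 + 2 + 1, so σ^847 ≡ 515·927·103·412·103·515·206 ≡ 618 (mod 1133)

618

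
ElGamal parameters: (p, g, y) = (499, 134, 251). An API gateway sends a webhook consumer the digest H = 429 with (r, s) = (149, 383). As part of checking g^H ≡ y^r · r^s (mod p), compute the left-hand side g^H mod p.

354

134^2 = 17956 ≡ 491
134^4 ≡ 491^2 = 241081 ≡ 64
134^8 ≡ 64^2 = 4096 ≡ 104
134^16 ≡ 104^2 = 10816 ≡ 337
134^32 ≡ 337^2 = 113569 ≡ 296
134^64 ≡ 296^2 = 87616 ≡ 291
134^128 ≡ 291^2 = 84681 ≡ 350
134^256 ≡ 350^2 = 122500 ≡ 245
429 = 256 + 128 + 32 + 8 + 4 + 1, so 134^429 ≡ 245·350·296·104·64·134 ≡ 354 (mod 499)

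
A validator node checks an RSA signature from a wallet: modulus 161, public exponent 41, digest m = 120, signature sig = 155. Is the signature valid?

valid

sig^41 mod 161 = 120
Since 120 equals the digest 120, verification succeeds.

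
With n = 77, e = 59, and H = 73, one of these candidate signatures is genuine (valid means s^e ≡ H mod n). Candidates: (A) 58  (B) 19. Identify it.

Candidate A: Squares mod 77: 58^1≡58, 58^2≡53, 58^4≡37, 58^8≡60, 58^16≡58, 58^32≡53; 59 = 32 + 16 + 8 + 2 + 1, so 58^59 ≡ 53·58·60·53·58 ≡ 4 (mod 77)
Candidate B: Squares mod 77: 19^1≡19, 19^2≡53, 19^4≡37, 19^8≡60, 19^16≡58, 19^32≡53; 59 = 32 + 16 + 8 + 2 + 1, so 19^59 ≡ 53·58·60·53·19 ≡ 73 (mod 77)
  → matches H = 73

B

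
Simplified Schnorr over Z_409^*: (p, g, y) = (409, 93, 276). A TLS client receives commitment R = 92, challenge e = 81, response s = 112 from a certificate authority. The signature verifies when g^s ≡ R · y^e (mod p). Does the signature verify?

g^s mod p:
93^112 mod 409 = 256
R · y^e mod p:
276^81 mod 409 = 379
92·379 = 34868 ≡ 103 (mod 409)
256 ≠ 103; the check fails.

does not verify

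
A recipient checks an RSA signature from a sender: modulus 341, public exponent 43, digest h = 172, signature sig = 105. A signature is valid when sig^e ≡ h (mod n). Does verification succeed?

passes

sig^43 mod 341 = 172
172 = h, so the signature checks out.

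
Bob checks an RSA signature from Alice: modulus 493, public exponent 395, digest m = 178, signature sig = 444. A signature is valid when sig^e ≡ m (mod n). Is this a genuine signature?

Squares mod 493: sig^1≡444, sig^2≡429, sig^4≡152, sig^8≡426, sig^16≡52, sig^32≡239, sig^64≡426, sig^128≡52, sig^256≡239
395 = 256 + 128 + 8 + 2 + 1, so sig^395 ≡ 239·52·426·429·444 ≡ 178 (mod 493)
Since 178 equals the digest 178, verification succeeds.

genuine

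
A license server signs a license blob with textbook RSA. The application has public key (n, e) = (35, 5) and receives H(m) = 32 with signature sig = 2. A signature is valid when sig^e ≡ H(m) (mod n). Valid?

Squares mod 35: sig^1≡2, sig^2≡4, sig^4≡16
5 = 4 + 1, so sig^5 ≡ 16·2 ≡ 32 (mod 35)
32 = H(m), so the signature checks out.

yes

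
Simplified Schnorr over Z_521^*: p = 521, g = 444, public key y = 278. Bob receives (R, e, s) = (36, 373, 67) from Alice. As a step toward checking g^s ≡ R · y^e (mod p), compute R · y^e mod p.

278^2 = 77284 ≡ 176
278^4 ≡ 176^2 = 30976 ≡ 237
278^8 ≡ 237^2 = 56169 ≡ 422
278^16 ≡ 422^2 = 178084 ≡ 423
278^32 ≡ 423^2 = 178929 ≡ 226
278^64 ≡ 226^2 = 51076 ≡ 18
278^128 ≡ 18^2 = 324
278^256 ≡ 324^2 = 104976 ≡ 255
373 = 256 + 64 + 32 + 16 + 4 + 1, so 278^373 ≡ 255·18·226·423·237·278 ≡ 430 (mod 521)
R · y^e ≡ 36·430 = 15480 ≡ 371 (mod 521)

371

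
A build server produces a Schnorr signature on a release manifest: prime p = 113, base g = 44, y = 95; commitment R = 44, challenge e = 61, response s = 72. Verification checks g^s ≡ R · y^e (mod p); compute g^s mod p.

Squares mod 113: 44^1≡44, 44^2≡15, 44^4≡112, 44^8≡1, 44^16≡1, 44^32≡1, 44^64≡1
72 = 64 + 8, so 44^72 ≡ 1·1 ≡ 1 (mod 113)

1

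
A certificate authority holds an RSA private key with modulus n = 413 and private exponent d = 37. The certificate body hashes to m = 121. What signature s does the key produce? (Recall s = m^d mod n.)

366

Squares mod 413: m^1≡121, m^2≡186, m^4≡317, m^8≡130, m^16≡380, m^32≡263
37 = 32 + 4 + 1, so m^37 ≡ 263·317·121 ≡ 366 (mod 413)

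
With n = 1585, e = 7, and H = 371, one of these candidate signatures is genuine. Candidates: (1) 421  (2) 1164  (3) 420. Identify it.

1

Candidate 1: Squares mod 1585: 421^1≡421, 421^2≡1306, 421^4≡176; 7 = 4 + 2 + 1, so 421^7 ≡ 176·1306·421 ≡ 371 (mod 1585)
  → matches H = 371
Candidate 2: Squares mod 1585: 1164^1≡1164, 1164^2≡1306, 1164^4≡176; 7 = 4 + 2 + 1, so 1164^7 ≡ 176·1306·1164 ≡ 1214 (mod 1585)
Candidate 3: Squares mod 1585: 420^1≡420, 420^2≡465, 420^4≡665; 7 = 4 + 2 + 1, so 420^7 ≡ 665·465·420 ≡ 1185 (mod 1585)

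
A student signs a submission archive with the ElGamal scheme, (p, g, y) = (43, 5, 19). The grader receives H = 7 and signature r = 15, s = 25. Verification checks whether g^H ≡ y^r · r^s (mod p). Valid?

Left side g^H mod p:
Squares mod 43: 5^1≡5, 5^2≡25, 5^4≡23
7 = 4 + 2 + 1, so 5^7 ≡ 23·25·5 ≡ 37 (mod 43)
Right side y^r · r^s mod p:
Squares mod 43: 19^1≡19, 19^2≡17, 19^4≡31, 19^8≡15
15 = 8 + 4 + 2 + 1, so 19^15 ≡ 15·31·17·19 ≡ 39 (mod 43)
Squares mod 43: 15^1≡15, 15^2≡10, 15^4≡14, 15^8≡24, 15^16≡17
25 = 16 + 8 + 1, so 15^25 ≡ 17·24·15 ≡ 14 (mod 43)
39·14 = 546 ≡ 30 (mod 43)
37 ≠ 30, so verification fails.

no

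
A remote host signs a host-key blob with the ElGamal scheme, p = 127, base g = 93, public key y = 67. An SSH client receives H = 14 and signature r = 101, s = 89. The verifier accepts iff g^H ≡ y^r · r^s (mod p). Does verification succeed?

Left side g^H mod p:
93^14 mod 127 = 103
Right side y^r · r^s mod p:
67^101 mod 127 = 58
101^89 mod 127 = 39
58·39 = 2262 ≡ 103 (mod 127)
103 ≡ 103 (mod 127), so the signature is genuine.

passes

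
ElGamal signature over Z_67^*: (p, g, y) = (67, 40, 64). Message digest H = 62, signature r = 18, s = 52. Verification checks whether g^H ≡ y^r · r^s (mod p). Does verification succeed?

fails

Left side g^H mod p:
40^2 = 1600 ≡ 59
40^4 ≡ 59^2 = 3481 ≡ 64
40^8 ≡ 64^2 = 4096 ≡ 9
40^16 ≡ 9^2 = 81 ≡ 14
40^32 ≡ 14^2 = 196 ≡ 62
62 = 32 + 16 + 8 + 4 + 2, so 40^62 ≡ 62·14·9·64·59 ≡ 22 (mod 67)
Right side y^r · r^s mod p:
64^2 = 4096 ≡ 9
64^4 ≡ 9^2 = 81 ≡ 14
64^8 ≡ 14^2 = 196 ≡ 62
64^16 ≡ 62^2 = 3844 ≡ 25
18 = 16 + 2, so 64^18 ≡ 25·9 ≡ 24 (mod 67)
18^2 = 324 ≡ 56
18^4 ≡ 56^2 = 3136 ≡ 54
18^8 ≡ 54^2 = 2916 ≡ 35
18^16 ≡ 35^2 = 1225 ≡ 19
18^32 ≡ 19^2 = 361 ≡ 26
52 = 32 + 16 + 4, so 18^52 ≡ 26·19·54 ≡ 10 (mod 67)
24·10 = 240 ≡ 39 (mod 67)
22 ≠ 39, so verification fails.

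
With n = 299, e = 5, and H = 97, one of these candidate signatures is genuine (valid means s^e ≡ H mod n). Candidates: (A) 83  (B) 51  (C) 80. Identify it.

Candidate A: Squares mod 299: 83^1≡83, 83^2≡12, 83^4≡144; 5 = 4 + 1, so 83^5 ≡ 144·83 ≡ 291 (mod 299)
Candidate B: Squares mod 299: 51^1≡51, 51^2≡209, 51^4≡27; 5 = 4 + 1, so 51^5 ≡ 27·51 ≡ 181 (mod 299)
Candidate C: Squares mod 299: 80^1≡80, 80^2≡121, 80^4≡289; 5 = 4 + 1, so 80^5 ≡ 289·80 ≡ 97 (mod 299)
  → matches H = 97

C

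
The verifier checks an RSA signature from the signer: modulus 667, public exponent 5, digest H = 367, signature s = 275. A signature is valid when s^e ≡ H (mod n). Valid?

yes

s^5 mod 667 = 367
367 = H, so the signature checks out.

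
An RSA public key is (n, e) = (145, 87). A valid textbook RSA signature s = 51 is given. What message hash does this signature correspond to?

121

s^2 ≡ 51^2 = 2601 ≡ 136
s^4 ≡ 136^2 = 18496 ≡ 81
s^8 ≡ 81^2 = 6561 ≡ 36
s^16 ≡ 36^2 = 1296 ≡ 136
s^32 ≡ 136^2 = 18496 ≡ 81
s^64 ≡ 81^2 = 6561 ≡ 36
87 = 64 + 16 + 4 + 2 + 1, so s^87 ≡ 36·136·81·136·51 ≡ 121 (mod 145)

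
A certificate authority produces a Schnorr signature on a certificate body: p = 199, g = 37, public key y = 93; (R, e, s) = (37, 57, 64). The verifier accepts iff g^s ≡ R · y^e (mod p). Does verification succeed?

passes

g^s mod p:
37^64 mod 199 = 162
R · y^e mod p:
93^57 mod 199 = 198
37·198 = 7326 ≡ 162 (mod 199)
162 ≡ 162 (mod 199); signature holds.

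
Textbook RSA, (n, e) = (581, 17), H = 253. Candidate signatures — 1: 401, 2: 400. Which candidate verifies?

Candidate 1: Squares mod 581: 401^1≡401, 401^2≡445, 401^4≡485, 401^8≡501, 401^16≡9; 17 = 16 + 1, so 401^17 ≡ 9·401 ≡ 123 (mod 581)
Candidate 2: Squares mod 581: 400^1≡400, 400^2≡225, 400^4≡78, 400^8≡274, 400^16≡127; 17 = 16 + 1, so 400^17 ≡ 127·400 ≡ 253 (mod 581)
  → matches H = 253

2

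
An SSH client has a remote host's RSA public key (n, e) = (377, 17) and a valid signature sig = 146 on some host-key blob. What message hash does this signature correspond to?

204

sig^2 ≡ 146^2 = 21316 ≡ 204
sig^4 ≡ 204^2 = 41616 ≡ 146
sig^8 ≡ 146^2 = 21316 ≡ 204
sig^16 ≡ 204^2 = 41616 ≡ 146
17 = 16 + 1, so sig^17 ≡ 146·146 ≡ 204 (mod 377)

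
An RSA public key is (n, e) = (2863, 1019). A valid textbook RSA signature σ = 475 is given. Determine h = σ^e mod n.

1196

σ^2 ≡ 475^2 = 225625 ≡ 2311
σ^4 ≡ 2311^2 = 5340721 ≡ 1226
σ^8 ≡ 1226^2 = 1503076 ≡ 1
σ^16 ≡ 1^2 = 1
σ^32 ≡ 1^2 = 1
σ^64 ≡ 1^2 = 1
σ^128 ≡ 1^2 = 1
σ^256 ≡ 1^2 = 1
σ^512 ≡ 1^2 = 1
1019 = 512 + 256 + 128 + 64 + 32 + 16 + 8 + 2 + 1, so σ^1019 ≡ 1·1·1·1·1·1·1·2311·475 ≡ 1196 (mod 2863)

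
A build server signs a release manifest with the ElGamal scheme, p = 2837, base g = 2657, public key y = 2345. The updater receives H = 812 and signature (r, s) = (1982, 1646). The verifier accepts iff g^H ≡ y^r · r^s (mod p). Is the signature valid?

Left side g^H mod p:
Squares mod 2837: 2657^1≡2657, 2657^2≡1193, 2657^4≡1912, 2657^8≡1688, 2657^16≡996, 2657^32≡1903, 2657^64≡1397, 2657^128≡2590, 2657^256≡1432, 2657^512≡2310
812 = 512 + 256 + 32 + 8 + 4, so 2657^812 ≡ 2310·1432·1903·1688·1912 ≡ 2822 (mod 2837)
Right side y^r · r^s mod p:
Squares mod 2837: 2345^1≡2345, 2345^2≡919, 2345^4≡1972, 2345^8≡2094, 2345^16≡1671, 2345^32≡633, 2345^64≡672, 2345^128≡501, 2345^256≡1345, 2345^512≡1856, 2345^1024≡618
1982 = 1024 + 512 + 256 + 128 + 32 + 16 + 8 + 4 + 2, so 2345^1982 ≡ 618·1856·1345·501·633·1671·2094·1972·919 ≡ 2140 (mod 2837)
Squares mod 2837: 1982^1≡1982, 1982^2≡1916, 1982^4≡2815, 1982^8≡484, 1982^16≡1622, 1982^32≡985, 1982^64≡2808, 1982^128≡841, 1982^256≡868, 1982^512≡1619, 1982^1024≡2610
1646 = 1024 + 512 + 64 + 32 + 8 + 4 + 2, so 1982^1646 ≡ 2610·1619·2808·985·484·2815·1916 ≡ 774 (mod 2837)
2140·774 = 1656360 ≡ 2389 (mod 2837)
2822 ≠ 2389, so verification fails.

invalid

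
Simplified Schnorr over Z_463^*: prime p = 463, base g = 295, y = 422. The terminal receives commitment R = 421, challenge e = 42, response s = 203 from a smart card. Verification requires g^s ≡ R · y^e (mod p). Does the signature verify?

does not verify

g^s mod p:
295^2 = 87025 ≡ 444
295^4 ≡ 444^2 = 197136 ≡ 361
295^8 ≡ 361^2 = 130321 ≡ 218
295^16 ≡ 218^2 = 47524 ≡ 298
295^32 ≡ 298^2 = 88804 ≡ 371
295^64 ≡ 371^2 = 137641 ≡ 130
295^128 ≡ 130^2 = 16900 ≡ 232
203 = 128 + 64 + 8 + 2 + 1, so 295^203 ≡ 232·130·218·444·295 ≡ 170 (mod 463)
R · y^e mod p:
422^2 = 178084 ≡ 292
422^4 ≡ 292^2 = 85264 ≡ 72
422^8 ≡ 72^2 = 5184 ≡ 91
422^16 ≡ 91^2 = 8281 ≡ 410
422^32 ≡ 410^2 = 168100 ≡ 31
42 = 32 + 8 + 2, so 422^42 ≡ 31·91·292 ≡ 55 (mod 463)
421·55 = 23155 ≡ 5 (mod 463)
170 ≠ 5; the check fails.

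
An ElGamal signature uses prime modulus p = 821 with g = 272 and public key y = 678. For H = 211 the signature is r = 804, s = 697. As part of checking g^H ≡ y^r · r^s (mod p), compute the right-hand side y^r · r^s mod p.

244

678^2 = 459684 ≡ 745
678^4 ≡ 745^2 = 555025 ≡ 29
678^8 ≡ 29^2 = 841 ≡ 20
678^16 ≡ 20^2 = 400
678^32 ≡ 400^2 = 160000 ≡ 726
678^64 ≡ 726^2 = 527076 ≡ 815
678^128 ≡ 815^2 = 664225 ≡ 36
678^256 ≡ 36^2 = 1296 ≡ 475
678^512 ≡ 475^2 = 225625 ≡ 671
804 = 512 + 256 + 32 + 4, so 678^804 ≡ 671·475·726·29 ≡ 39 (mod 821)
804^2 = 646416 ≡ 289
804^4 ≡ 289^2 = 83521 ≡ 600
804^8 ≡ 600^2 = 360000 ≡ 402
804^16 ≡ 402^2 = 161604 ≡ 688
804^32 ≡ 688^2 = 473344 ≡ 448
804^64 ≡ 448^2 = 200704 ≡ 380
804^128 ≡ 380^2 = 144400 ≡ 725
804^256 ≡ 725^2 = 525625 ≡ 185
804^512 ≡ 185^2 = 34225 ≡ 564
697 = 512 + 128 + 32 + 16 + 8 + 1, so 804^697 ≡ 564·725·448·688·402·804 ≡ 722 (mod 821)
y^r · r^s ≡ 39·722 = 28158 ≡ 244 (mod 821)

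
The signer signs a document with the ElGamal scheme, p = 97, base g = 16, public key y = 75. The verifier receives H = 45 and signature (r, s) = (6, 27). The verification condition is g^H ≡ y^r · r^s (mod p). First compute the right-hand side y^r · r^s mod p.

75

75^2 = 5625 ≡ 96
75^4 ≡ 96^2 = 9216 ≡ 1
6 = 4 + 2, so 75^6 ≡ 1·96 ≡ 96 (mod 97)
6^2 = 36
6^4 ≡ 36^2 = 1296 ≡ 35
6^8 ≡ 35^2 = 1225 ≡ 61
6^16 ≡ 61^2 = 3721 ≡ 35
27 = 16 + 8 + 2 + 1, so 6^27 ≡ 35·61·36·6 ≡ 22 (mod 97)
y^r · r^s ≡ 96·22 = 2112 ≡ 75 (mod 97)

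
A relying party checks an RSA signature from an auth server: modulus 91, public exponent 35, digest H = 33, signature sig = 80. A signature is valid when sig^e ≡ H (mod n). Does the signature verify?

sig^2 ≡ 80^2 = 6400 ≡ 30
sig^4 ≡ 30^2 = 900 ≡ 81
sig^8 ≡ 81^2 = 6561 ≡ 9
sig^16 ≡ 9^2 = 81
sig^32 ≡ 81^2 = 6561 ≡ 9
35 = 32 + 2 + 1, so sig^35 ≡ 9·30·80 ≡ 33 (mod 91)
Since 33 equals the digest 33, verification succeeds.

verifies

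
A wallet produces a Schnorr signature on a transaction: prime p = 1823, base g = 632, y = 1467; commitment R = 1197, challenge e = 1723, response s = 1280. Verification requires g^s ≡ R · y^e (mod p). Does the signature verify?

verifies

g^s mod p:
632^2 = 399424 ≡ 187
632^4 ≡ 187^2 = 34969 ≡ 332
632^8 ≡ 332^2 = 110224 ≡ 844
632^16 ≡ 844^2 = 712336 ≡ 1366
632^32 ≡ 1366^2 = 1865956 ≡ 1027
632^64 ≡ 1027^2 = 1054729 ≡ 1035
632^128 ≡ 1035^2 = 1071225 ≡ 1124
632^256 ≡ 1124^2 = 1263376 ≡ 37
632^512 ≡ 37^2 = 1369
632^1024 ≡ 1369^2 = 1874161 ≡ 117
1280 = 1024 + 256, so 632^1280 ≡ 117·37 ≡ 683 (mod 1823)
R · y^e mod p:
1467^2 = 2152089 ≡ 949
1467^4 ≡ 949^2 = 900601 ≡ 39
1467^8 ≡ 39^2 = 1521
1467^16 ≡ 1521^2 = 2313441 ≡ 54
1467^32 ≡ 54^2 = 2916 ≡ 1093
1467^64 ≡ 1093^2 = 1194649 ≡ 584
1467^128 ≡ 584^2 = 341056 ≡ 155
1467^256 ≡ 155^2 = 24025 ≡ 326
1467^512 ≡ 326^2 = 106276 ≡ 542
1467^1024 ≡ 542^2 = 293764 ≡ 261
1723 = 1024 + 512 + 128 + 32 + 16 + 8 + 2 + 1, so 1467^1723 ≡ 261·542·155·1093·54·1521·949·1467 ≡ 1388 (mod 1823)
1197·1388 = 1661436 ≡ 683 (mod 1823)
683 ≡ 683 (mod 1823); signature holds.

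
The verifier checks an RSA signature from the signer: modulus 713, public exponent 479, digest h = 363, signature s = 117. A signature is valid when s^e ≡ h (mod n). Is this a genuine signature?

s^2 ≡ 117^2 = 13689 ≡ 142
s^4 ≡ 142^2 = 20164 ≡ 200
s^8 ≡ 200^2 = 40000 ≡ 72
s^16 ≡ 72^2 = 5184 ≡ 193
s^32 ≡ 193^2 = 37249 ≡ 173
s^64 ≡ 173^2 = 29929 ≡ 696
s^128 ≡ 696^2 = 484416 ≡ 289
s^256 ≡ 289^2 = 83521 ≡ 100
479 = 256 + 128 + 64 + 16 + 8 + 4 + 2 + 1, so s^479 ≡ 100·289·696·193·72·200·142·117 ≡ 363 (mod 713)
s^479 mod 713 = 363 matches h.

genuine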